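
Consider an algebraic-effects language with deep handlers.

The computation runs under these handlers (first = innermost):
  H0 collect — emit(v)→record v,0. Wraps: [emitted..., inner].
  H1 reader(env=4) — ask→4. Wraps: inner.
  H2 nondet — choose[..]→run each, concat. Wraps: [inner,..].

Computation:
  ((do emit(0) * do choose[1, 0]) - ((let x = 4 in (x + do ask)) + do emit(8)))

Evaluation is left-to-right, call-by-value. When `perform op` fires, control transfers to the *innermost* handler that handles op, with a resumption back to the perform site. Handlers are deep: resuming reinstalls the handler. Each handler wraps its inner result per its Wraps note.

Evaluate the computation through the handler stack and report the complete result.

Evaluation trace:
emit(0) @ H0 ⇒ out+=0
choose[1, 0] @ H2
  branch[0] choose=1:
    ask @ H1 ⇒ 4
    emit(8) @ H0 ⇒ out+=8
    H0 returns [0, 8, -8]
    H1 returns [0, 8, -8]
    H2 returns [[0, 8, -8]]
  branch[1] choose=0:
    ask @ H1 ⇒ 4
    emit(8) @ H0 ⇒ out+=8
    H0 returns [0, 8, -8]
    H1 returns [0, 8, -8]
    H2 returns [[0, 8, -8]]
= [[0, 8, -8], [0, 8, -8]]

Answer: [[0, 8, -8], [0, 8, -8]]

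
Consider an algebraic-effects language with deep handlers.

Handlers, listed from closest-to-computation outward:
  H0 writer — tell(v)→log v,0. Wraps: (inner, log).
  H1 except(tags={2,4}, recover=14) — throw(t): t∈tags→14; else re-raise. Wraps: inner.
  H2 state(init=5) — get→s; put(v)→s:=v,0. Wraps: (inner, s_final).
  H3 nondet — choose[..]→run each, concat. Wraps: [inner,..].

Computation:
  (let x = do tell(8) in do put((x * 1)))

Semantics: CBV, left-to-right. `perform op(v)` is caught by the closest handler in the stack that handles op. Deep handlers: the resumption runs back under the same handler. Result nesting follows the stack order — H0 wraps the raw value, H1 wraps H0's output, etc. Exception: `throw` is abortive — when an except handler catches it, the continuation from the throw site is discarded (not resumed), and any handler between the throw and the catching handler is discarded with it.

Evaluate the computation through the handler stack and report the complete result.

Working:
tell(8) @ H0 ⇒ log+=8
put(0) @ H2 ⇒ s:=0
H0 returns (0, (8))
H1 returns (0, (8))
H2 returns ((0, (8)), 0)
H3 returns [((0, (8)), 0)]
= [((0, (8)), 0)]

Answer: [((0, (8)), 0)]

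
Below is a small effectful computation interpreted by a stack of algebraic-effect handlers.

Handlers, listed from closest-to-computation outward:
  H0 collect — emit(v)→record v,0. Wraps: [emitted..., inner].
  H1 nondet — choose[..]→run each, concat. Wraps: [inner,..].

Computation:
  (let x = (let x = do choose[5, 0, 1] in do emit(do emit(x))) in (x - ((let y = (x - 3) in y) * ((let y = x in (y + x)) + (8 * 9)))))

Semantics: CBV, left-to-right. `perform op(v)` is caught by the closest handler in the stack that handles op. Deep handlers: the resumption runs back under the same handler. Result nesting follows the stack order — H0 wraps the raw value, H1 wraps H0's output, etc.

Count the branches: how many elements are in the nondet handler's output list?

Answer: 3

Working:
choose[5, 0, 1] @ H1
  branch[0] choose=5:
    emit(5) @ H0 ⇒ out+=5
    emit(0) @ H0 ⇒ out+=0
    H0 returns [5, 0, 216]
    H1 returns [[5, 0, 216]]
  branch[1] choose=0:
    emit(0) @ H0 ⇒ out+=0
    emit(0) @ H0 ⇒ out+=0
    H0 returns [0, 0, 216]
    H1 returns [[0, 0, 216]]
  branch[2] choose=1:
    emit(1) @ H0 ⇒ out+=1
    emit(0) @ H0 ⇒ out+=0
    H0 returns [1, 0, 216]
    H1 returns [[1, 0, 216]]
= [[5, 0, 216], [0, 0, 216], [1, 0, 216]]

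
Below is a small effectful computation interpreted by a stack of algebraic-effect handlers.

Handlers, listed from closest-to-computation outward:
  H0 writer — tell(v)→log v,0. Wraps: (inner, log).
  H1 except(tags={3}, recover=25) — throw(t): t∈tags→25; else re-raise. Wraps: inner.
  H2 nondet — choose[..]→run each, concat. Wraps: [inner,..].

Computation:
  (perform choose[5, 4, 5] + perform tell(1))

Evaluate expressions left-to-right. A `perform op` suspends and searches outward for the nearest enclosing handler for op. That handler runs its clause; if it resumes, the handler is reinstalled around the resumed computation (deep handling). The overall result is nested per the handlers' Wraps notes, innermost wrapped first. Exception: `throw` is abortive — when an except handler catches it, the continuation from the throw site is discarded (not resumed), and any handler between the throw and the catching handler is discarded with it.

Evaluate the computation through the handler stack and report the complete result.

Answer: [(5, (1)), (4, (1)), (5, (1))]

Step-by-step:
choose[5, 4, 5] @ H2
  branch[0] choose=5:
    tell(1) @ H0 ⇒ log+=1
    H0 returns (5, (1))
    H1 returns (5, (1))
    H2 returns [(5, (1))]
  branch[1] choose=4:
    tell(1) @ H0 ⇒ log+=1
    H0 returns (4, (1))
    H1 returns (4, (1))
    H2 returns [(4, (1))]
  branch[2] choose=5:
    tell(1) @ H0 ⇒ log+=1
    H0 returns (5, (1))
    H1 returns (5, (1))
    H2 returns [(5, (1))]
= [(5, (1)), (4, (1)), (5, (1))]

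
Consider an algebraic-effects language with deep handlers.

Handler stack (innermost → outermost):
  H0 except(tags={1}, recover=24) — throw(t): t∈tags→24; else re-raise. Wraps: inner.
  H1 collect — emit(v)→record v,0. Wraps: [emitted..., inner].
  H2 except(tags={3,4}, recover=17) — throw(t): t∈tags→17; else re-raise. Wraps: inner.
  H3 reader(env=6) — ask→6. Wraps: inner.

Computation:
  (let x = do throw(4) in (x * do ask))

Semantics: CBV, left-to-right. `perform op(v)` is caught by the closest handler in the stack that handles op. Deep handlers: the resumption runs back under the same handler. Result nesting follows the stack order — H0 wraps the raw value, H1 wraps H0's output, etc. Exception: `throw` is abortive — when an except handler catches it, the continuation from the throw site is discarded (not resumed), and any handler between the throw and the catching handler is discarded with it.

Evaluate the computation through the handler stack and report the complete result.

Working:
throw(4) @ H0 re-raised
throw(4) @ H2 caught ⇒ 17
H3 returns 17
= 17

Answer: 17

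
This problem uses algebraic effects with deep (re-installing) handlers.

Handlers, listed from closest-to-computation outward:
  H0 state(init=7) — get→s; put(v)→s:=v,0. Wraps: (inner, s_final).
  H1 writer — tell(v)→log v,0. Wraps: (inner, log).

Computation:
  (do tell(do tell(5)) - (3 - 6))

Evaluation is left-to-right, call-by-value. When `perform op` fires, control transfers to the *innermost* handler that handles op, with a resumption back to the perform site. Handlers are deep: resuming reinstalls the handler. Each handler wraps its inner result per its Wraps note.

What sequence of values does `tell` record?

Answer: (5, 0)

Working:
tell(5) @ H1 ⇒ log+=5
tell(0) @ H1 ⇒ log+=0
H0 returns (3, 7)
H1 returns ((3, 7), (5, 0))
= ((3, 7), (5, 0))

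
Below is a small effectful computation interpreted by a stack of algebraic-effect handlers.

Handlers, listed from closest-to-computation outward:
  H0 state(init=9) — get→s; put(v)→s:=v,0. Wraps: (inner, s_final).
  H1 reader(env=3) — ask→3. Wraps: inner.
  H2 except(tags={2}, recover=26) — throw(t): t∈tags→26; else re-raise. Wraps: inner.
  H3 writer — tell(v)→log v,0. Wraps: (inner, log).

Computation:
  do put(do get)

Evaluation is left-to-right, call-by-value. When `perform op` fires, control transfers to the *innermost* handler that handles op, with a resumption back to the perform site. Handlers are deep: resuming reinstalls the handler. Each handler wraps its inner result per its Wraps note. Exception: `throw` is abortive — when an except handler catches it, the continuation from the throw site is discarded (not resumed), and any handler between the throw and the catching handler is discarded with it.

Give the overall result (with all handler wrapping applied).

Working:
get @ H0 ⇒ 9
put(9) @ H0 ⇒ s:=9
H0 returns (0, 9)
H1 returns (0, 9)
H2 returns (0, 9)
H3 returns ((0, 9), ())
= ((0, 9), ())

Answer: ((0, 9), ())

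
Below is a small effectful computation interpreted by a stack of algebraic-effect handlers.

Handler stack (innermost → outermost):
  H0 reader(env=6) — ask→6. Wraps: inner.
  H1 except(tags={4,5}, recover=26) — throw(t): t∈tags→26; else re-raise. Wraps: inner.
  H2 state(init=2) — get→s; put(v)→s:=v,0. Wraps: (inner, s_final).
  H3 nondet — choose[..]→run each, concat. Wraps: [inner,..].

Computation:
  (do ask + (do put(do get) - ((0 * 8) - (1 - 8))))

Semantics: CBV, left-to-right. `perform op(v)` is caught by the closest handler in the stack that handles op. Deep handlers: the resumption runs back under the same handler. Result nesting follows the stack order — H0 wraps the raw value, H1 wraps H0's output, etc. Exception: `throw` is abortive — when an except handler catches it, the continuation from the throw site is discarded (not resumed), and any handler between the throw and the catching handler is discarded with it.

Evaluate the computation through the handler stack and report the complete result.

Answer: [(-1, 2)]

Working:
ask @ H0 ⇒ 6
get @ H2 ⇒ 2
put(2) @ H2 ⇒ s:=2
H0 returns -1
H1 returns -1
H2 returns (-1, 2)
H3 returns [(-1, 2)]
= [(-1, 2)]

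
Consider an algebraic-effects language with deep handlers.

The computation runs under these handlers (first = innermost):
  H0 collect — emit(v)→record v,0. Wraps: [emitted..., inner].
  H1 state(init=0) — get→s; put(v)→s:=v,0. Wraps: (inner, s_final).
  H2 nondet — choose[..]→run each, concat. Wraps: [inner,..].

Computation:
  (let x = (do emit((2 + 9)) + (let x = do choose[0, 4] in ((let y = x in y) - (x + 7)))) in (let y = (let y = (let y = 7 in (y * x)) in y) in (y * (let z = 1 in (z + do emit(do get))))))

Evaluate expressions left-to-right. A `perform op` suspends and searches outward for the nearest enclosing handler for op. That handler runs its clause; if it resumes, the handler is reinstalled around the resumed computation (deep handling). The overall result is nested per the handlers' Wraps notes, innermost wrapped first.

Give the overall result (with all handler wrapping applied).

Answer: [([11, 0, -49], 0), ([11, 0, -49], 0)]

Step-by-step:
emit(11) @ H0 ⇒ out+=11
choose[0, 4] @ H2
  branch[0] choose=0:
    get @ H1 ⇒ 0
    emit(0) @ H0 ⇒ out+=0
    H0 returns [11, 0, -49]
    H1 returns ([11, 0, -49], 0)
    H2 returns [([11, 0, -49], 0)]
  branch[1] choose=4:
    get @ H1 ⇒ 0
    emit(0) @ H0 ⇒ out+=0
    H0 returns [11, 0, -49]
    H1 returns ([11, 0, -49], 0)
    H2 returns [([11, 0, -49], 0)]
= [([11, 0, -49], 0), ([11, 0, -49], 0)]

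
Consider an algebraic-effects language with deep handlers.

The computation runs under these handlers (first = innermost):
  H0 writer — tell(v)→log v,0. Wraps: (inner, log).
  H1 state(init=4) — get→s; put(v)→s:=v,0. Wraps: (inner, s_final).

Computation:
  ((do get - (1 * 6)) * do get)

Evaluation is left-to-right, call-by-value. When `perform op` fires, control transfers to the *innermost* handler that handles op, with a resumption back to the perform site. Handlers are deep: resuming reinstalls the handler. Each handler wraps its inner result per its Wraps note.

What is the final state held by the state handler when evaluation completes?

Evaluation trace:
get @ H1 ⇒ 4
get @ H1 ⇒ 4
H0 returns (-8, ())
H1 returns ((-8, ()), 4)
= ((-8, ()), 4)

Answer: 4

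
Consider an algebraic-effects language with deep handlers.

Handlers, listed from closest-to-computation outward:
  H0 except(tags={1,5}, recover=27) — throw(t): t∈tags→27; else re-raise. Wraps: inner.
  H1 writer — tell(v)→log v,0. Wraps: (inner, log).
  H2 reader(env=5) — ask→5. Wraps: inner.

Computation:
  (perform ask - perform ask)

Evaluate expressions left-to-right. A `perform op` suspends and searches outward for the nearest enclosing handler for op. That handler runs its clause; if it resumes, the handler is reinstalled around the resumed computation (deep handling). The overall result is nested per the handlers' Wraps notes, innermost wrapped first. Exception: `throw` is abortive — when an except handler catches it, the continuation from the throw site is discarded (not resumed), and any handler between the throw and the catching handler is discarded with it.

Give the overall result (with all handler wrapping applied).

Evaluation trace:
ask @ H2 ⇒ 5
ask @ H2 ⇒ 5
H0 returns 0
H1 returns (0, ())
H2 returns (0, ())
= (0, ())

Answer: (0, ())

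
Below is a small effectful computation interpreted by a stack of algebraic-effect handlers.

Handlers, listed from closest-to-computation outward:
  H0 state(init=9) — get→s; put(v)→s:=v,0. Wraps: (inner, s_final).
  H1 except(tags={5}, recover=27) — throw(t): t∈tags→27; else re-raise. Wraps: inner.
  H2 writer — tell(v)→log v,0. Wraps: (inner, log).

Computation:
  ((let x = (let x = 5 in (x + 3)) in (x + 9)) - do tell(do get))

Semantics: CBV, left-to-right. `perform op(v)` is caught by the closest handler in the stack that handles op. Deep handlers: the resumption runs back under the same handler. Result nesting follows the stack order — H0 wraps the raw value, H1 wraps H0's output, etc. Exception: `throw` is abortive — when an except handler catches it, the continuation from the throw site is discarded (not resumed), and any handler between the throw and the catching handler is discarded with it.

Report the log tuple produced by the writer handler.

Evaluation trace:
get @ H0 ⇒ 9
tell(9) @ H2 ⇒ log+=9
H0 returns (17, 9)
H1 returns (17, 9)
H2 returns ((17, 9), (9))
= ((17, 9), (9))

Answer: (9)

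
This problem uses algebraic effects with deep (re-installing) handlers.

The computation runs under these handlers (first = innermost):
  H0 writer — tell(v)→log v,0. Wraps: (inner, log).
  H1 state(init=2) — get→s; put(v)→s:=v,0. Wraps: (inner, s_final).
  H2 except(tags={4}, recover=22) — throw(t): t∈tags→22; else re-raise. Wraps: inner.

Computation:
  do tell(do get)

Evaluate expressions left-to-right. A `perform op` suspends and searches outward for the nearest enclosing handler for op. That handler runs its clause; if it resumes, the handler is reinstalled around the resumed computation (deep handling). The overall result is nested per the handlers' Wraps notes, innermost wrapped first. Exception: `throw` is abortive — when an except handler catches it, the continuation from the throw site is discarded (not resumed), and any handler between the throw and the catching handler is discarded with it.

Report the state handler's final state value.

Answer: 2

Working:
get @ H1 ⇒ 2
tell(2) @ H0 ⇒ log+=2
H0 returns (0, (2))
H1 returns ((0, (2)), 2)
H2 returns ((0, (2)), 2)
= ((0, (2)), 2)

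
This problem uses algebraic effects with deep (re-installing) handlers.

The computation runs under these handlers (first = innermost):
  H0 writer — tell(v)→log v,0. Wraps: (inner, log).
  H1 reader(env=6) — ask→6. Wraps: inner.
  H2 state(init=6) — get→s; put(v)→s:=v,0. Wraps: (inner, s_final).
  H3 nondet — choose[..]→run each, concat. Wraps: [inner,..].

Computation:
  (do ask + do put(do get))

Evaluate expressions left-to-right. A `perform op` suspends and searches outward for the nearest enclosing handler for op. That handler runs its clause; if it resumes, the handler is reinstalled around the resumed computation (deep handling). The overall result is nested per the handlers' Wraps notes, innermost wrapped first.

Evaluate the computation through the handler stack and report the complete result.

Answer: [((6, ()), 6)]

Step-by-step:
ask @ H1 ⇒ 6
get @ H2 ⇒ 6
put(6) @ H2 ⇒ s:=6
H0 returns (6, ())
H1 returns (6, ())
H2 returns ((6, ()), 6)
H3 returns [((6, ()), 6)]
= [((6, ()), 6)]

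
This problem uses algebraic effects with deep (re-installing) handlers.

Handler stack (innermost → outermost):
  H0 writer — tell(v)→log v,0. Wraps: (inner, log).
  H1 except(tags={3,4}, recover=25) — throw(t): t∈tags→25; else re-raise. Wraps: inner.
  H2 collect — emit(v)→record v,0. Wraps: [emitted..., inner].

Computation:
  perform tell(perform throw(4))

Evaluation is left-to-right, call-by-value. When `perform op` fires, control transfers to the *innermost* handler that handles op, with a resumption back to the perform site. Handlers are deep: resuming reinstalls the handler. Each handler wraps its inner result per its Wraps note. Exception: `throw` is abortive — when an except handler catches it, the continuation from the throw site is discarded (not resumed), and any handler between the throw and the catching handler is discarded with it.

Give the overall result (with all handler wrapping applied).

Step-by-step:
throw(4) @ H1 caught ⇒ 25
H2 returns [25]
= [25]

Answer: [25]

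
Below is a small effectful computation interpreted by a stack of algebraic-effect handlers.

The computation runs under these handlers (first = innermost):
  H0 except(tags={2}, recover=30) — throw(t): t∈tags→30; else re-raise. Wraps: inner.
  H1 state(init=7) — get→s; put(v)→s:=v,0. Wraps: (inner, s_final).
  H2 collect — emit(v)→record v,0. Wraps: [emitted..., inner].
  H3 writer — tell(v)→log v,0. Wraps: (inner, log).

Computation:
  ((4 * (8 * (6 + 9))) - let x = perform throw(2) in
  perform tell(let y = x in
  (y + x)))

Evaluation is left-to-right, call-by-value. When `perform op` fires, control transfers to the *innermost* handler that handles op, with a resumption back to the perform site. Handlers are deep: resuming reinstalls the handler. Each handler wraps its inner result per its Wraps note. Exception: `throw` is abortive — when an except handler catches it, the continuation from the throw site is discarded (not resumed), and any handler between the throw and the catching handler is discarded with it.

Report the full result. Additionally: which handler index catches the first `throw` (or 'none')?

Answer: ([(30, 7)], ()) ; first throw caught by: H0

Step-by-step:
throw(2) @ H0 caught ⇒ 30
H1 returns (30, 7)
H2 returns [(30, 7)]
H3 returns ([(30, 7)], ())
= ([(30, 7)], ())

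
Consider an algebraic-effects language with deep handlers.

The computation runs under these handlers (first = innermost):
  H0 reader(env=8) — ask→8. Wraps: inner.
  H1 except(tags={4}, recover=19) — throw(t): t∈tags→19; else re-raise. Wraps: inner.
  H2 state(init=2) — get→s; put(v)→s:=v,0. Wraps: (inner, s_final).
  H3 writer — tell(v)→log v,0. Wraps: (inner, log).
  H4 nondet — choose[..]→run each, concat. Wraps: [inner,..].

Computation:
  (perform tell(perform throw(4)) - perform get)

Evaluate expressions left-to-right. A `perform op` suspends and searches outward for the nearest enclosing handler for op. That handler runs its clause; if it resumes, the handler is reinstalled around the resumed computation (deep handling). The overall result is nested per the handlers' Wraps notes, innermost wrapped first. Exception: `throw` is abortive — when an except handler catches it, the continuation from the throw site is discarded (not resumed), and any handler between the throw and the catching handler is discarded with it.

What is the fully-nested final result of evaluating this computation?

Answer: [((19, 2), ())]

Evaluation trace:
throw(4) @ H1 caught ⇒ 19
H2 returns (19, 2)
H3 returns ((19, 2), ())
H4 returns [((19, 2), ())]
= [((19, 2), ())]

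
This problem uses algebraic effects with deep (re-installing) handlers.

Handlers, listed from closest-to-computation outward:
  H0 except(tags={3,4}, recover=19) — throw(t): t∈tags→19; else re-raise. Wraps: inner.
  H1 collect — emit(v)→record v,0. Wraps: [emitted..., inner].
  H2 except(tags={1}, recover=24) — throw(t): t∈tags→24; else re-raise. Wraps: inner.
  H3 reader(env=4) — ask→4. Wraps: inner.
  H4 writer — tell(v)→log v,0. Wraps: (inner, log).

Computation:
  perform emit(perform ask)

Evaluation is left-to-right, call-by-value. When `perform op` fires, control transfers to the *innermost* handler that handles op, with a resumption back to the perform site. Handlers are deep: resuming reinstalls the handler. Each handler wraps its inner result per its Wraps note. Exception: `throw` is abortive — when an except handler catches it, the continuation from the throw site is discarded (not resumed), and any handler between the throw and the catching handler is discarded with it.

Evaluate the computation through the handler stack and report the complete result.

Working:
ask @ H3 ⇒ 4
emit(4) @ H1 ⇒ out+=4
H0 returns 0
H1 returns [4, 0]
H2 returns [4, 0]
H3 returns [4, 0]
H4 returns ([4, 0], ())
= ([4, 0], ())

Answer: ([4, 0], ())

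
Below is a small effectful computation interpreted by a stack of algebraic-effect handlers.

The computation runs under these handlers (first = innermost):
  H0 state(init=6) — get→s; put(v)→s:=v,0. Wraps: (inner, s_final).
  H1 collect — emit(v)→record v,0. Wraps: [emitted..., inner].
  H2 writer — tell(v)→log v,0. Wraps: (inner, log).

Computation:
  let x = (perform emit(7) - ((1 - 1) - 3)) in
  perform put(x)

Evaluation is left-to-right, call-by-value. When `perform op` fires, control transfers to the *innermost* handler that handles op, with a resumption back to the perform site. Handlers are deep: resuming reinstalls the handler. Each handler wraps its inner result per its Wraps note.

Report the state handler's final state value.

Answer: 3

Step-by-step:
emit(7) @ H1 ⇒ out+=7
put(3) @ H0 ⇒ s:=3
H0 returns (0, 3)
H1 returns [7, (0, 3)]
H2 returns ([7, (0, 3)], ())
= ([7, (0, 3)], ())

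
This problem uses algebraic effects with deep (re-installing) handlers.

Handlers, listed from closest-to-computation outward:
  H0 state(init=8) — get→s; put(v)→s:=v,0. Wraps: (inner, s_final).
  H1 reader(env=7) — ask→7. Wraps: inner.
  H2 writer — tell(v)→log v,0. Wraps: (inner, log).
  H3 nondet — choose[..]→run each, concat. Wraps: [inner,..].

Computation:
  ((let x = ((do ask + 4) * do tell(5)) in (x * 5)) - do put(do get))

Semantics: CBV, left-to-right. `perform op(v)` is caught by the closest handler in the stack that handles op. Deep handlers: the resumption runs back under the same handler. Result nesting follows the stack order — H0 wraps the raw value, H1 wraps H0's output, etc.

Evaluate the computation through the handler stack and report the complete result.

Working:
ask @ H1 ⇒ 7
tell(5) @ H2 ⇒ log+=5
get @ H0 ⇒ 8
put(8) @ H0 ⇒ s:=8
H0 returns (0, 8)
H1 returns (0, 8)
H2 returns ((0, 8), (5))
H3 returns [((0, 8), (5))]
= [((0, 8), (5))]

Answer: [((0, 8), (5))]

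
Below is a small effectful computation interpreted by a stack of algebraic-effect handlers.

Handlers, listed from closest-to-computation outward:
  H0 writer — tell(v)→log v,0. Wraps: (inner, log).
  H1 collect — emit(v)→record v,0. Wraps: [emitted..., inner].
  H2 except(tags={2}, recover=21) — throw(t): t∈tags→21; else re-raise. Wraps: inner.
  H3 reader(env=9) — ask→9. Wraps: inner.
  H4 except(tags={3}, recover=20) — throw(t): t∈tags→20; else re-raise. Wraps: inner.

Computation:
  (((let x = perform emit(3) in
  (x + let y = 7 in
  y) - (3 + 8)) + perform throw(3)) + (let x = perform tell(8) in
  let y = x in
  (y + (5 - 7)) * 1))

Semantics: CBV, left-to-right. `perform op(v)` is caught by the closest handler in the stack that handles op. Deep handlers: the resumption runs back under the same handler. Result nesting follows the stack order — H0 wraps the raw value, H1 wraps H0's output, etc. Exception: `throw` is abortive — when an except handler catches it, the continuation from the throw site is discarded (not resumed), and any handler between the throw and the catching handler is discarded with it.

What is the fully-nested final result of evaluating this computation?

Answer: 20

Step-by-step:
emit(3) @ H1 ⇒ out+=3
throw(3) @ H2 re-raised
throw(3) @ H4 caught ⇒ 20
= 20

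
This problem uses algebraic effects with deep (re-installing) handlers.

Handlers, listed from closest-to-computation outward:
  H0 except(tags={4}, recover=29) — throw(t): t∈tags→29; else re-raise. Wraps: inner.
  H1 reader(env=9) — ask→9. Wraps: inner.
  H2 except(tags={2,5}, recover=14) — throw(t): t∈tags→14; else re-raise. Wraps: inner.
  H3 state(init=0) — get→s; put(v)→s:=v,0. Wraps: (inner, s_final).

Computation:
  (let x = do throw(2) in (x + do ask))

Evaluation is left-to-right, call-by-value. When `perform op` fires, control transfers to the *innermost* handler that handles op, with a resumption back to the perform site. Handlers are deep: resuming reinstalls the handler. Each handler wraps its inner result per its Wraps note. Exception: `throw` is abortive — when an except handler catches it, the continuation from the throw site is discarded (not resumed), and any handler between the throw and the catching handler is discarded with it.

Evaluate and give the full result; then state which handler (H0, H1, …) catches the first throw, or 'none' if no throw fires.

Answer: (14, 0) ; first throw caught by: H2

Evaluation trace:
throw(2) @ H0 re-raised
throw(2) @ H2 caught ⇒ 14
H3 returns (14, 0)
= (14, 0)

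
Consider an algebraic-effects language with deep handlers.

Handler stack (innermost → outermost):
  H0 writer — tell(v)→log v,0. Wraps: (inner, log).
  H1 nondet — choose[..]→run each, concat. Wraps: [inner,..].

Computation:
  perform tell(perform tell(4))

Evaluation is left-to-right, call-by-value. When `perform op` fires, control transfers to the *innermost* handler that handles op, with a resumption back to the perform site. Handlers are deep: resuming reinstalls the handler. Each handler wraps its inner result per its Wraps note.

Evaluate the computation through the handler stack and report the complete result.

Answer: [(0, (4, 0))]

Evaluation trace:
tell(4) @ H0 ⇒ log+=4
tell(0) @ H0 ⇒ log+=0
H0 returns (0, (4, 0))
H1 returns [(0, (4, 0))]
= [(0, (4, 0))]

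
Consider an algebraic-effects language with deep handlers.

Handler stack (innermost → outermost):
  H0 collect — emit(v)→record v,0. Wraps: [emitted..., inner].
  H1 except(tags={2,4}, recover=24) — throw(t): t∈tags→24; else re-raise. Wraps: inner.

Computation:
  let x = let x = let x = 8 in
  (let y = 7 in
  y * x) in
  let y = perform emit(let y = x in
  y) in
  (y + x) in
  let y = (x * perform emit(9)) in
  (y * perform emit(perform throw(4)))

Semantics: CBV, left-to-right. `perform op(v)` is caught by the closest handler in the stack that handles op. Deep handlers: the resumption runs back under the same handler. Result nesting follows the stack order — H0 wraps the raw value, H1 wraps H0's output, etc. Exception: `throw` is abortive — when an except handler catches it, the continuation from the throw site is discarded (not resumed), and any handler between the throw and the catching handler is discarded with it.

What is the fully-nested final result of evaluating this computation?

Evaluation trace:
emit(56) @ H0 ⇒ out+=56
emit(9) @ H0 ⇒ out+=9
throw(4) @ H1 caught ⇒ 24
= 24

Answer: 24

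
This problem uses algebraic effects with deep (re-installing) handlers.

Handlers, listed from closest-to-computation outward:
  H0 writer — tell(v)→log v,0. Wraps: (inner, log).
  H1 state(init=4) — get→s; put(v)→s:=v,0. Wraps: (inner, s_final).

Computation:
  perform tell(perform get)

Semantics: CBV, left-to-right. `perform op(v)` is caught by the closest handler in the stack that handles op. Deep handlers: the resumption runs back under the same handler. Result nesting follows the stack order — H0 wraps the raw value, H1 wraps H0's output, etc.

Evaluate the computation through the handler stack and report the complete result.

Working:
get @ H1 ⇒ 4
tell(4) @ H0 ⇒ log+=4
H0 returns (0, (4))
H1 returns ((0, (4)), 4)
= ((0, (4)), 4)

Answer: ((0, (4)), 4)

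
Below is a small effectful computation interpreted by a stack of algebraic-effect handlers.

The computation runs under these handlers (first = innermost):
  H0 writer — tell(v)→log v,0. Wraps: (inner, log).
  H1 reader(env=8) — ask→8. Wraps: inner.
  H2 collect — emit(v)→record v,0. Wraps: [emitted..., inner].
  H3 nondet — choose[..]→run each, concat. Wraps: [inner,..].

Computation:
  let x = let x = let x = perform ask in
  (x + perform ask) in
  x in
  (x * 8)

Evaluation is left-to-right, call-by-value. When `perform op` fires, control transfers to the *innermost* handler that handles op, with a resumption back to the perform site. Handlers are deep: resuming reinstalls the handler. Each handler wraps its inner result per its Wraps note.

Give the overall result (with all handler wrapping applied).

Working:
ask @ H1 ⇒ 8
ask @ H1 ⇒ 8
H0 returns (128, ())
H1 returns (128, ())
H2 returns [(128, ())]
H3 returns [[(128, ())]]
= [[(128, ())]]

Answer: [[(128, ())]]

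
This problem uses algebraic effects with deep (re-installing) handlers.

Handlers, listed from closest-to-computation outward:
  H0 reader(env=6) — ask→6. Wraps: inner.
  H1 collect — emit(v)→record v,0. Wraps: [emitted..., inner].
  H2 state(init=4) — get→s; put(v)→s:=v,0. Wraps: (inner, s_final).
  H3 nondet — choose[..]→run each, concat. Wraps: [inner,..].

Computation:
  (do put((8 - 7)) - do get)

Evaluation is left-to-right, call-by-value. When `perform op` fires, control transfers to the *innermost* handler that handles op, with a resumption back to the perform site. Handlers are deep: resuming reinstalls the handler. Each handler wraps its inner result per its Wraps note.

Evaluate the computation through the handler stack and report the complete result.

Working:
put(1) @ H2 ⇒ s:=1
get @ H2 ⇒ 1
H0 returns -1
H1 returns [-1]
H2 returns ([-1], 1)
H3 returns [([-1], 1)]
= [([-1], 1)]

Answer: [([-1], 1)]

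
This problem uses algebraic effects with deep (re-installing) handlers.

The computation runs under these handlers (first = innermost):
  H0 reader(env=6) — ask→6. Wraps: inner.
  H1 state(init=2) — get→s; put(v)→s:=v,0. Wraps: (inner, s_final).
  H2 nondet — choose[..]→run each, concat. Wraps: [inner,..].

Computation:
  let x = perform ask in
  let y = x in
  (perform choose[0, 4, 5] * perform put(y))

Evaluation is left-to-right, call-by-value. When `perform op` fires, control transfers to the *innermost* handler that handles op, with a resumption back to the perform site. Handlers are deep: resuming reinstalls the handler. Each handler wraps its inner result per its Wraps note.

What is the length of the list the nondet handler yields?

Answer: 3

Working:
ask @ H0 ⇒ 6
choose[0, 4, 5] @ H2
  branch[0] choose=0:
    put(6) @ H1 ⇒ s:=6
    H0 returns 0
    H1 returns (0, 6)
    H2 returns [(0, 6)]
  branch[1] choose=4:
    put(6) @ H1 ⇒ s:=6
    H0 returns 0
    H1 returns (0, 6)
    H2 returns [(0, 6)]
  branch[2] choose=5:
    put(6) @ H1 ⇒ s:=6
    H0 returns 0
    H1 returns (0, 6)
    H2 returns [(0, 6)]
= [(0, 6), (0, 6), (0, 6)]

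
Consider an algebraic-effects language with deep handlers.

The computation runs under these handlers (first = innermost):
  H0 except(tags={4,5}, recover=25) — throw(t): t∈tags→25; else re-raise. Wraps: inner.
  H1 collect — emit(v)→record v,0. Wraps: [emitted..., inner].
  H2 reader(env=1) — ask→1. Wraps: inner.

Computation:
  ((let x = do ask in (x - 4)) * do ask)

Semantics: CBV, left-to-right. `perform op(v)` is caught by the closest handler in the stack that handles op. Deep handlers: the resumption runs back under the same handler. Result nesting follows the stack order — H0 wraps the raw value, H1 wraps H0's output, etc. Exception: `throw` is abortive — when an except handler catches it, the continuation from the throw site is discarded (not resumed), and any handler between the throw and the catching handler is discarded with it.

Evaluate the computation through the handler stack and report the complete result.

Step-by-step:
ask @ H2 ⇒ 1
ask @ H2 ⇒ 1
H0 returns -3
H1 returns [-3]
H2 returns [-3]
= [-3]

Answer: [-3]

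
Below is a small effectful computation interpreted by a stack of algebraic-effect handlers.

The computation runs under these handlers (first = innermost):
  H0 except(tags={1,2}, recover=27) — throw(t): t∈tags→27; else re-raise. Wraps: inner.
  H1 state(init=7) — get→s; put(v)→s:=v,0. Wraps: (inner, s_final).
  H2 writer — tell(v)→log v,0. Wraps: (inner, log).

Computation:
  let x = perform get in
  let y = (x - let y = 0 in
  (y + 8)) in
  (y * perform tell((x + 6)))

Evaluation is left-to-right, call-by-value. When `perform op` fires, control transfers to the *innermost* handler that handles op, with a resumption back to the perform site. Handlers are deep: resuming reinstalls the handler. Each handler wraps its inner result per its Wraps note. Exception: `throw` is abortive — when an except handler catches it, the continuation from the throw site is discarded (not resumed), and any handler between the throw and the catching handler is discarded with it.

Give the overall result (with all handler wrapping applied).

Working:
get @ H1 ⇒ 7
tell(13) @ H2 ⇒ log+=13
H0 returns 0
H1 returns (0, 7)
H2 returns ((0, 7), (13))
= ((0, 7), (13))

Answer: ((0, 7), (13))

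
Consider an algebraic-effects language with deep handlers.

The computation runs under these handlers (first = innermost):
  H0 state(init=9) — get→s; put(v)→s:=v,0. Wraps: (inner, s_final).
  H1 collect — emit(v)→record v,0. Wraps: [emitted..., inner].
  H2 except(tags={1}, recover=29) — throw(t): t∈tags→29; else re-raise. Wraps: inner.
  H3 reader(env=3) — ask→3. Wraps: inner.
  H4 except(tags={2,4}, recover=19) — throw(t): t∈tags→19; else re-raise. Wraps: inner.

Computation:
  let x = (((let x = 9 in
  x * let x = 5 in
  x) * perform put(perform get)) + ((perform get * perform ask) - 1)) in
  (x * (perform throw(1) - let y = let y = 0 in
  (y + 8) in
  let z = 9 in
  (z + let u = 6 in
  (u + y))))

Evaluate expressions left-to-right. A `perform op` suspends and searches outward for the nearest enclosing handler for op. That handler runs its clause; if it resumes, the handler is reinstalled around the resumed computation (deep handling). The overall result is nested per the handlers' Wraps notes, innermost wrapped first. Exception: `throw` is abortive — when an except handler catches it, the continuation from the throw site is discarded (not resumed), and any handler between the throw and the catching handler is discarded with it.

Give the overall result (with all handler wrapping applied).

Answer: 29

Evaluation trace:
get @ H0 ⇒ 9
put(9) @ H0 ⇒ s:=9
get @ H0 ⇒ 9
ask @ H3 ⇒ 3
throw(1) @ H2 caught ⇒ 29
H3 returns 29
H4 returns 29
= 29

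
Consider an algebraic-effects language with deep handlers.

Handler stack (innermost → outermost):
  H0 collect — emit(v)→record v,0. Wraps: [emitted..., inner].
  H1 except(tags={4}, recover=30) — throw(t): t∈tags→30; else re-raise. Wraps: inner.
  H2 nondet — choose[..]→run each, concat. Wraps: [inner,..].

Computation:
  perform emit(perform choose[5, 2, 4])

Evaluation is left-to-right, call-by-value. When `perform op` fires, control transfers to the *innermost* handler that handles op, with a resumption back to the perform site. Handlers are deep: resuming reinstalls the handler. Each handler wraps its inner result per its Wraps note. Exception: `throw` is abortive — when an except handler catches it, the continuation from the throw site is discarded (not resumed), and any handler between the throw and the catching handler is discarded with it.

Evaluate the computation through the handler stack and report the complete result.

Working:
choose[5, 2, 4] @ H2
  branch[0] choose=5:
    emit(5) @ H0 ⇒ out+=5
    H0 returns [5, 0]
    H1 returns [5, 0]
    H2 returns [[5, 0]]
  branch[1] choose=2:
    emit(2) @ H0 ⇒ out+=2
    H0 returns [2, 0]
    H1 returns [2, 0]
    H2 returns [[2, 0]]
  branch[2] choose=4:
    emit(4) @ H0 ⇒ out+=4
    H0 returns [4, 0]
    H1 returns [4, 0]
    H2 returns [[4, 0]]
= [[5, 0], [2, 0], [4, 0]]

Answer: [[5, 0], [2, 0], [4, 0]]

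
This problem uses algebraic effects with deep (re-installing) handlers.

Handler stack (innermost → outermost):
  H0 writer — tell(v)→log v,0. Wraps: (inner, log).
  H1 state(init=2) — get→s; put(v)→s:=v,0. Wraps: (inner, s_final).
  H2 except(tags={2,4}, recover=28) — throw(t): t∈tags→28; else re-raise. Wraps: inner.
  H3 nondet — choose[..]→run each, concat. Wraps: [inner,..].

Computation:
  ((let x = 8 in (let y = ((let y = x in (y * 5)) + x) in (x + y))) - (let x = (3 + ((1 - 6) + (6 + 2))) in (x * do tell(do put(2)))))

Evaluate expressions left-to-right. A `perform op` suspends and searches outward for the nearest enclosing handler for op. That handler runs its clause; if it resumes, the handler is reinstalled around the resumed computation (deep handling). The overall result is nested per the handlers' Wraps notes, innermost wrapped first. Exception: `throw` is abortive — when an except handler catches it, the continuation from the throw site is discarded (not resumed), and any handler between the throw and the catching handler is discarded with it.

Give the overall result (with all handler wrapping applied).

Working:
put(2) @ H1 ⇒ s:=2
tell(0) @ H0 ⇒ log+=0
H0 returns (56, (0))
H1 returns ((56, (0)), 2)
H2 returns ((56, (0)), 2)
H3 returns [((56, (0)), 2)]
= [((56, (0)), 2)]

Answer: [((56, (0)), 2)]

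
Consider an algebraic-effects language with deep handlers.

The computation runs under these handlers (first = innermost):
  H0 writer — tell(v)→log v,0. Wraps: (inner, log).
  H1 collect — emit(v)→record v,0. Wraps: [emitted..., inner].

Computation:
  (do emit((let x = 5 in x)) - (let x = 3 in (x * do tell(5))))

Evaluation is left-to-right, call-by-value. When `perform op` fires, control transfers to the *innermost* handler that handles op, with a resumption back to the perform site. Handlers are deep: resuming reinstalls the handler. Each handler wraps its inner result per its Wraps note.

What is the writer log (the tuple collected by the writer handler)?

Answer: (5)

Step-by-step:
emit(5) @ H1 ⇒ out+=5
tell(5) @ H0 ⇒ log+=5
H0 returns (0, (5))
H1 returns [5, (0, (5))]
= [5, (0, (5))]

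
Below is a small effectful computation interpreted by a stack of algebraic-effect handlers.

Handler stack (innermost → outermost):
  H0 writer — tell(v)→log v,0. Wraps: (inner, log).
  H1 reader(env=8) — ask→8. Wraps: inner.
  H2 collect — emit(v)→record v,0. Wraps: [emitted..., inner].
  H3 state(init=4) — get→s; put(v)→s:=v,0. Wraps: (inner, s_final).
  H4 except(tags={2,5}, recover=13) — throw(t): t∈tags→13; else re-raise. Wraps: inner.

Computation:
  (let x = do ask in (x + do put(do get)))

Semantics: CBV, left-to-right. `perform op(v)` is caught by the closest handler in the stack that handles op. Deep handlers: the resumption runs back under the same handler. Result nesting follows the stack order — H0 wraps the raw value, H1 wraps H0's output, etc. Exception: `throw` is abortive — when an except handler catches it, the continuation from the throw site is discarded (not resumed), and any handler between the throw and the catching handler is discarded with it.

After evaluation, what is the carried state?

Answer: 4

Step-by-step:
ask @ H1 ⇒ 8
get @ H3 ⇒ 4
put(4) @ H3 ⇒ s:=4
H0 returns (8, ())
H1 returns (8, ())
H2 returns [(8, ())]
H3 returns ([(8, ())], 4)
H4 returns ([(8, ())], 4)
= ([(8, ())], 4)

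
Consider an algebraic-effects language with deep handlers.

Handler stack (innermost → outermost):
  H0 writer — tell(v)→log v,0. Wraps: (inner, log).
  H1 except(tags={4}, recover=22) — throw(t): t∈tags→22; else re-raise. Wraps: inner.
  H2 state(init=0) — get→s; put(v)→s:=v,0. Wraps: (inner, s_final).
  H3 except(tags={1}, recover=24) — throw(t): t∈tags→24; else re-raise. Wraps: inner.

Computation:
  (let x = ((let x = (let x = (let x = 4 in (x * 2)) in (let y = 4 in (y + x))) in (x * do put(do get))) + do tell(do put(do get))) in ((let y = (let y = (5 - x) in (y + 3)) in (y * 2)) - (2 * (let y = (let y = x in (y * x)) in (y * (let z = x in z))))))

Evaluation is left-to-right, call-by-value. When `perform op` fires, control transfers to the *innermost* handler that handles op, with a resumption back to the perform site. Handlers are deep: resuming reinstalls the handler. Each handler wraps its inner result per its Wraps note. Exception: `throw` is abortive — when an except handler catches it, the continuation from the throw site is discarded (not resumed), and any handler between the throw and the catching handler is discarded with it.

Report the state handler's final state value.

Answer: 0

Step-by-step:
get @ H2 ⇒ 0
put(0) @ H2 ⇒ s:=0
get @ H2 ⇒ 0
put(0) @ H2 ⇒ s:=0
tell(0) @ H0 ⇒ log+=0
H0 returns (16, (0))
H1 returns (16, (0))
H2 returns ((16, (0)), 0)
H3 returns ((16, (0)), 0)
= ((16, (0)), 0)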